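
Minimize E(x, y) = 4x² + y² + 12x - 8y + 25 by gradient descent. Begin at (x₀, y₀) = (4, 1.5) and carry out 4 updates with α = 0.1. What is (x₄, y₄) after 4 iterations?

∇E = (8x + 12, 2y - 8)
(x₁, y₁) = (4, 1.5) − 0.1·(44, -5) = (-0.4, 2)
(x₂, y₂) = (-0.4, 2) − 0.1·(8.8, -4) = (-1.28, 2.4)
(x₃, y₃) = (-1.28, 2.4) − 0.1·(1.76, -3.2) = (-1.456, 2.72)
(x₄, y₄) = (-1.456, 2.72) − 0.1·(0.352, -2.56) = (-1.4912, 2.976)

(-1.4912, 2.976)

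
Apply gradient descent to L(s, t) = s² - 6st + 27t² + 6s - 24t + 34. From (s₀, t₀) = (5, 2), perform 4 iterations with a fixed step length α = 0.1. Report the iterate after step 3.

∇L = (2s - 6t + 6, -6s + 54t - 24)
(s₁, t₁) = (5, 2) − 0.1·(4, 54) = (4.6, -3.4)
(s₂, t₂) = (4.6, -3.4) − 0.1·(35.6, -235.2) = (1.04, 20.12)
(s₃, t₃) = (1.04, 20.12) − 0.1·(-112.64, 1056.24) = (12.304, -85.504)

(12.304, -85.504)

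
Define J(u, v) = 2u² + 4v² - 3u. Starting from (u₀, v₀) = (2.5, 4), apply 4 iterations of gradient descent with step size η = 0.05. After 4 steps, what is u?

1.4668

∇J = (4u - 3, 8v)
(u₁, v₁) = (2.5, 4) − 0.05·(7, 32) = (2.15, 2.4)
(u₂, v₂) = (2.15, 2.4) − 0.05·(5.6, 19.2) = (1.87, 1.44)
(u₃, v₃) = (1.87, 1.44) − 0.05·(4.48, 11.52) = (1.646, 0.864)
(u₄, v₄) = (1.646, 0.864) − 0.05·(3.584, 6.912) = (1.4668, 0.5184)
u = 1.4668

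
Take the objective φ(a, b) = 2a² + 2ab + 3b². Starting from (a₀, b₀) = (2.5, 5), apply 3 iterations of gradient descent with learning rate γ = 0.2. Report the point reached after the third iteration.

∇φ = (4a + 2b, 2a + 6b)
Step 1: at (2.5, 5), ∇φ = (20, 35) → (2.5, 5) − 0.2·(20, 35) = (-1.5, -2)
Step 2: at (-1.5, -2), ∇φ = (-10, -15) → (-1.5, -2) − 0.2·(-10, -15) = (0.5, 1)
Step 3: at (0.5, 1), ∇φ = (4, 7) → (0.5, 1) − 0.2·(4, 7) = (-0.3, -0.4)

(-0.3, -0.4)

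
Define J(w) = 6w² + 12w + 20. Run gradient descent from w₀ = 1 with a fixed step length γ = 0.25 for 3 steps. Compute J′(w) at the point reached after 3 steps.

J′(w) = 12w + 12
w₁ = 1 − 0.25·24 = -5
w₂ = -5 − 0.25·(-48) = 7
w₃ = 7 − 0.25·96 = -17
J′(w) at (-17) = -192

-192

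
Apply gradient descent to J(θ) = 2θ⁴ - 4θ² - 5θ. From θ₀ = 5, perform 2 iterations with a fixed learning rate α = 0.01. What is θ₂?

J′(θ) = 8θ³ - 8θ - 5
θ₁ = 5 − 0.01·955 = -4.55
θ₂ = -4.55 − 0.01·(-722.171) = 2.67171

2.67171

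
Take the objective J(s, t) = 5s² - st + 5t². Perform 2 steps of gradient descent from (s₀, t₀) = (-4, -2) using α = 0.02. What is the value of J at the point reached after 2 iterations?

40.69351872

∇J = (10s - t, -s + 10t)
Step 1: at (-4, -2), ∇J = (-38, -16) → (-4, -2) − 0.02·(-38, -16) = (-3.24, -1.68)
Step 2: at (-3.24, -1.68), ∇J = (-30.72, -13.56) → (-3.24, -1.68) − 0.02·(-30.72, -13.56) = (-2.6256, -1.4088)
J(-2.6256, -1.4088) = 40.69351872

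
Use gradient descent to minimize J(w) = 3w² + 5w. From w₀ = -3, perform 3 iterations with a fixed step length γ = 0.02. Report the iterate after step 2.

-2.5112

J′(w) = 6w + 5
Step 1: J′(-3) = -13; w₁ = -3 − 0.02·(-13) = -2.74
Step 2: J′(-2.74) = -11.44; w₂ = -2.74 − 0.02·(-11.44) = -2.5112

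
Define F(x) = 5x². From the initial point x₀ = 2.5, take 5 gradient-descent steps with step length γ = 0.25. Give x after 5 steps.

F′(x) = 10x
Step 1: F′(2.5) = 25; x₁ = 2.5 − 0.25·25 = -3.75
Step 2: F′(-3.75) = -37.5; x₂ = -3.75 − 0.25·(-37.5) = 5.625
Step 3: F′(5.625) = 56.25; x₃ = 5.625 − 0.25·56.25 = -8.4375
Step 4: F′(-8.4375) = -84.375; x₄ = -8.4375 − 0.25·(-84.375) = 12.65625
Step 5: F′(12.65625) = 126.5625; x₅ = 12.65625 − 0.25·126.5625 = -18.984375

-18.984375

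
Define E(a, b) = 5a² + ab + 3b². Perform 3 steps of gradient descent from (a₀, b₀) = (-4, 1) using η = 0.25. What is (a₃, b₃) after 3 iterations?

(13.546875, 3.03125)

∇E = (10a + b, a + 6b)
(a₁, b₁) = (-4, 1) − 0.25·(-39, 2) = (5.75, 0.5)
(a₂, b₂) = (5.75, 0.5) − 0.25·(58, 8.75) = (-8.75, -1.6875)
(a₃, b₃) = (-8.75, -1.6875) − 0.25·(-89.1875, -18.875) = (13.546875, 3.03125)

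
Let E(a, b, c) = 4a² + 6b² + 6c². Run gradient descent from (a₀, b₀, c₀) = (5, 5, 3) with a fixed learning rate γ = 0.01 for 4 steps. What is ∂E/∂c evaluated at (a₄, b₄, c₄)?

21.58903296

∇E = (8a, 12b, 12c)
Step 1: at (5, 5, 3), ∇E = (40, 60, 36) → (5, 5, 3) − 0.01·(40, 60, 36) = (4.6, 4.4, 2.64)
Step 2: at (4.6, 4.4, 2.64), ∇E = (36.8, 52.8, 31.68) → (4.6, 4.4, 2.64) − 0.01·(36.8, 52.8, 31.68) = (4.232, 3.872, 2.3232)
Step 3: at (4.232, 3.872, 2.3232), ∇E = (33.856, 46.464, 27.8784) → (4.232, 3.872, 2.3232) − 0.01·(33.856, 46.464, 27.8784) = (3.89344, 3.40736, 2.044416)
Step 4: at (3.89344, 3.40736, 2.044416), ∇E = (31.14752, 40.88832, 24.532992) → (3.89344, 3.40736, 2.044416) − 0.01·(31.14752, 40.88832, 24.532992) = (3.5819648, 2.9984768, 1.79908608)
∂E/∂c at (3.5819648, 2.9984768, 1.79908608) = 21.58903296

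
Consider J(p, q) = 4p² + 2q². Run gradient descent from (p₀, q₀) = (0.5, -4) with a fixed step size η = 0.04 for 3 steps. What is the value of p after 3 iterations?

∇J = (8p, 4q)
Step 1: at (0.5, -4), ∇J = (4, -16) → (0.5, -4) − 0.04·(4, -16) = (0.34, -3.36)
Step 2: at (0.34, -3.36), ∇J = (2.72, -13.44) → (0.34, -3.36) − 0.04·(2.72, -13.44) = (0.2312, -2.8224)
Step 3: at (0.2312, -2.8224), ∇J = (1.8496, -11.2896) → (0.2312, -2.8224) − 0.04·(1.8496, -11.2896) = (0.157216, -2.370816)
p = 0.157216

0.157216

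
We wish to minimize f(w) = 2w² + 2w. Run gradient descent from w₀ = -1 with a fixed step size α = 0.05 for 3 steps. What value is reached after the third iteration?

f′(w) = 4w + 2
Step 1: f′(-1) = -2; w₁ = -1 − 0.05·(-2) = -0.9
Step 2: f′(-0.9) = -1.6; w₂ = -0.9 − 0.05·(-1.6) = -0.82
Step 3: f′(-0.82) = -1.28; w₃ = -0.82 − 0.05·(-1.28) = -0.756

-0.756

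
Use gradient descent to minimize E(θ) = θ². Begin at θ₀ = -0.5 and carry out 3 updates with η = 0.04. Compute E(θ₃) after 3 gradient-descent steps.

0.151588750336

E′(θ) = 2θ
θ₁ = -0.5 − 0.04·(-1) = -0.46
θ₂ = -0.46 − 0.04·(-0.92) = -0.4232
θ₃ = -0.4232 − 0.04·(-0.8464) = -0.389344
E(-0.389344) = 0.151588750336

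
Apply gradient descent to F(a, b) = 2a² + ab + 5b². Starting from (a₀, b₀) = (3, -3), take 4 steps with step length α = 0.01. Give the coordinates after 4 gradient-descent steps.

(2.64626499, -2.06645835)

∇F = (4a + b, a + 10b)
(a₁, b₁) = (3, -3) − 0.01·(9, -27) = (2.91, -2.73)
(a₂, b₂) = (2.91, -2.73) − 0.01·(8.91, -24.39) = (2.8209, -2.4861)
(a₃, b₃) = (2.8209, -2.4861) − 0.01·(8.7975, -22.0401) = (2.732925, -2.265699)
(a₄, b₄) = (2.732925, -2.265699) − 0.01·(8.666001, -19.924065) = (2.64626499, -2.06645835)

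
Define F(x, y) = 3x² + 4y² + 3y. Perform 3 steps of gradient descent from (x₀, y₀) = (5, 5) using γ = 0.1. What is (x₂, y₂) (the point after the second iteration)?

∇F = (6x, 8y + 3)
Step 1: at (5, 5), ∇F = (30, 43) → (5, 5) − 0.1·(30, 43) = (2, 0.7)
Step 2: at (2, 0.7), ∇F = (12, 8.6) → (2, 0.7) − 0.1·(12, 8.6) = (0.8, -0.16)

(0.8, -0.16)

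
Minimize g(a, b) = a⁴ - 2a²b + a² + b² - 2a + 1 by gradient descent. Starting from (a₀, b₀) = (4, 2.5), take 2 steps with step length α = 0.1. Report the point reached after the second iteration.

∇g = (4a³ - 4ab + 2a - 2, -2a² + 2b)
(a₁, b₁) = (4, 2.5) − 0.1·(222, -27) = (-18.2, 5.2)
(a₂, b₂) = (-18.2, 5.2) − 0.1·(-23774.112, -652.08) = (2359.2112, 70.408)

(2359.2112, 70.408)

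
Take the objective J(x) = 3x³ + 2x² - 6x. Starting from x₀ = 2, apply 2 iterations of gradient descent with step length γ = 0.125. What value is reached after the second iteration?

J′(x) = 9x² + 4x - 6
x₁ = 2 − 0.125·38 = -2.75
x₂ = -2.75 − 0.125·51.0625 = -9.1328125

-9.1328125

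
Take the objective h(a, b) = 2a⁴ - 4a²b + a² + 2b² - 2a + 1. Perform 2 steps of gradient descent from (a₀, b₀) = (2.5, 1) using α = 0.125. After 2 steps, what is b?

∇h = (8a³ - 8ab + 2a - 2, -4a² + 4b)
(a₁, b₁) = (2.5, 1) − 0.125·(108, -21) = (-11, 3.625)
(a₂, b₂) = (-11, 3.625) − 0.125·(-10353, -469.5) = (1283.125, 62.3125)
b = 62.3125

62.3125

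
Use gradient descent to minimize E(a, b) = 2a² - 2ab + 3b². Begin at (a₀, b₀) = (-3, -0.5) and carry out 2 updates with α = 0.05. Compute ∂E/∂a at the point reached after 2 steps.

-6.7

∇E = (4a - 2b, -2a + 6b)
(a₁, b₁) = (-3, -0.5) − 0.05·(-11, 3) = (-2.45, -0.65)
(a₂, b₂) = (-2.45, -0.65) − 0.05·(-8.5, 1) = (-2.025, -0.7)
∂E/∂a at (-2.025, -0.7) = -6.7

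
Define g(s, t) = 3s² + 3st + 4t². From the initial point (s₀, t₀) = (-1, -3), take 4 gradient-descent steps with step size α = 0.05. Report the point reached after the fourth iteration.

∇g = (6s + 3t, 3s + 8t)
Step 1: at (-1, -3), ∇g = (-15, -27) → (-1, -3) − 0.05·(-15, -27) = (-0.25, -1.65)
Step 2: at (-0.25, -1.65), ∇g = (-6.45, -13.95) → (-0.25, -1.65) − 0.05·(-6.45, -13.95) = (0.0725, -0.9525)
Step 3: at (0.0725, -0.9525), ∇g = (-2.4225, -7.4025) → (0.0725, -0.9525) − 0.05·(-2.4225, -7.4025) = (0.193625, -0.582375)
Step 4: at (0.193625, -0.582375), ∇g = (-0.585375, -4.078125) → (0.193625, -0.582375) − 0.05·(-0.585375, -4.078125) = (0.22289375, -0.37846875)

(0.22289375, -0.37846875)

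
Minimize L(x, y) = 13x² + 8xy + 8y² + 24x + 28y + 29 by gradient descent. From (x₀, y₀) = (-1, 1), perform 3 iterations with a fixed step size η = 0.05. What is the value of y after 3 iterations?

∇L = (26x + 8y + 24, 8x + 16y + 28)
(x₁, y₁) = (-1, 1) − 0.05·(6, 36) = (-1.3, -0.8)
(x₂, y₂) = (-1.3, -0.8) − 0.05·(-16.2, 4.8) = (-0.49, -1.04)
(x₃, y₃) = (-0.49, -1.04) − 0.05·(2.94, 7.44) = (-0.637, -1.412)
y = -1.412

-1.412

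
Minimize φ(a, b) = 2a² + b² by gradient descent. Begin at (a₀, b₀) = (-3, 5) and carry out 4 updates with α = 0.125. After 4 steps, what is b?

∇φ = (4a, 2b)
(a₁, b₁) = (-3, 5) − 0.125·(-12, 10) = (-1.5, 3.75)
(a₂, b₂) = (-1.5, 3.75) − 0.125·(-6, 7.5) = (-0.75, 2.8125)
(a₃, b₃) = (-0.75, 2.8125) − 0.125·(-3, 5.625) = (-0.375, 2.109375)
(a₄, b₄) = (-0.375, 2.109375) − 0.125·(-1.5, 4.21875) = (-0.1875, 1.58203125)
b = 1.58203125

1.58203125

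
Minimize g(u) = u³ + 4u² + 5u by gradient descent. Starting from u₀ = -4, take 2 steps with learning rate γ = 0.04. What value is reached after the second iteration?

g′(u) = 3u² + 8u + 5
u₁ = -4 − 0.04·21 = -4.84
u₂ = -4.84 − 0.04·36.5568 = -6.302272

-6.302272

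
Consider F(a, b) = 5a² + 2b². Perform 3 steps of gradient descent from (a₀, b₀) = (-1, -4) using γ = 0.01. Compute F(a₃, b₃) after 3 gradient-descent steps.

∇F = (10a, 4b)
Step 1: at (-1, -4), ∇F = (-10, -16) → (-1, -4) − 0.01·(-10, -16) = (-0.9, -3.84)
Step 2: at (-0.9, -3.84), ∇F = (-9, -15.36) → (-0.9, -3.84) − 0.01·(-9, -15.36) = (-0.81, -3.6864)
Step 3: at (-0.81, -3.6864), ∇F = (-8.1, -14.7456) → (-0.81, -3.6864) − 0.01·(-8.1, -14.7456) = (-0.729, -3.538944)
F(-0.729, -3.538944) = 27.705454270272

27.705454270272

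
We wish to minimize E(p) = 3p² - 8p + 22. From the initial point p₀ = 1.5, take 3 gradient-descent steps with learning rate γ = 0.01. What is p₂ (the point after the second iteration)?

E′(p) = 6p - 8
p₁ = 1.5 − 0.01·1 = 1.49
p₂ = 1.49 − 0.01·0.94 = 1.4806

1.4806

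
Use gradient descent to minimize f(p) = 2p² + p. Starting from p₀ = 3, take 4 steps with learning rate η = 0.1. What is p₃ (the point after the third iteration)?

0.452

f′(p) = 4p + 1
Step 1: f′(3) = 13; p₁ = 3 − 0.1·13 = 1.7
Step 2: f′(1.7) = 7.8; p₂ = 1.7 − 0.1·7.8 = 0.92
Step 3: f′(0.92) = 4.68; p₃ = 0.92 − 0.1·4.68 = 0.452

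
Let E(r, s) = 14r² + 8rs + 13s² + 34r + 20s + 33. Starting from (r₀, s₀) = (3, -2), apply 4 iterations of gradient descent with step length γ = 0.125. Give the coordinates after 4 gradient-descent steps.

∇E = (28r + 8s + 34, 8r + 26s + 20)
(r₁, s₁) = (3, -2) − 0.125·(102, -8) = (-9.75, -1)
(r₂, s₂) = (-9.75, -1) − 0.125·(-247, -84) = (21.125, 9.5)
(r₃, s₃) = (21.125, 9.5) − 0.125·(701.5, 436) = (-66.5625, -45)
(r₄, s₄) = (-66.5625, -45) − 0.125·(-2189.75, -1682.5) = (207.15625, 165.3125)

(207.15625, 165.3125)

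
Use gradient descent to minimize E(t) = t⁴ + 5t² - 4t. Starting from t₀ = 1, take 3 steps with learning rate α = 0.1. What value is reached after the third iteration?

0.3744

E′(t) = 4t³ + 10t - 4
Step 1: E′(1) = 10; t₁ = 1 − 0.1·10 = 0
Step 2: E′(0) = -4; t₂ = 0 − 0.1·(-4) = 0.4
Step 3: E′(0.4) = 0.256; t₃ = 0.4 − 0.1·0.256 = 0.3744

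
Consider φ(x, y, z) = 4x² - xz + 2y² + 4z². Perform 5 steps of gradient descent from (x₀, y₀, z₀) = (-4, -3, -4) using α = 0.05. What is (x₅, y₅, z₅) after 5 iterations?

(-0.46411625, -0.98304, -0.46411625)

∇φ = (8x - z, 4y, -x + 8z)
Step 1: at (-4, -3, -4), ∇φ = (-28, -12, -28) → (-4, -3, -4) − 0.05·(-28, -12, -28) = (-2.6, -2.4, -2.6)
Step 2: at (-2.6, -2.4, -2.6), ∇φ = (-18.2, -9.6, -18.2) → (-2.6, -2.4, -2.6) − 0.05·(-18.2, -9.6, -18.2) = (-1.69, -1.92, -1.69)
Step 3: at (-1.69, -1.92, -1.69), ∇φ = (-11.83, -7.68, -11.83) → (-1.69, -1.92, -1.69) − 0.05·(-11.83, -7.68, -11.83) = (-1.0985, -1.536, -1.0985)
Step 4: at (-1.0985, -1.536, -1.0985), ∇φ = (-7.6895, -6.144, -7.6895) → (-1.0985, -1.536, -1.0985) − 0.05·(-7.6895, -6.144, -7.6895) = (-0.714025, -1.2288, -0.714025)
Step 5: at (-0.714025, -1.2288, -0.714025), ∇φ = (-4.998175, -4.9152, -4.998175) → (-0.714025, -1.2288, -0.714025) − 0.05·(-4.998175, -4.9152, -4.998175) = (-0.46411625, -0.98304, -0.46411625)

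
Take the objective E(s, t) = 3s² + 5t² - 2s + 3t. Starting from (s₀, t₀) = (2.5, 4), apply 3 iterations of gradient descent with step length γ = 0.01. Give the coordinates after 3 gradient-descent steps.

(2.132932, 2.8347)

∇E = (6s - 2, 10t + 3)
(s₁, t₁) = (2.5, 4) − 0.01·(13, 43) = (2.37, 3.57)
(s₂, t₂) = (2.37, 3.57) − 0.01·(12.22, 38.7) = (2.2478, 3.183)
(s₃, t₃) = (2.2478, 3.183) − 0.01·(11.4868, 34.83) = (2.132932, 2.8347)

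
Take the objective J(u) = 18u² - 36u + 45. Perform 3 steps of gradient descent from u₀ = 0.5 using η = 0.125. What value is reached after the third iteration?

J′(u) = 36u - 36
u₁ = 0.5 − 0.125·(-18) = 2.75
u₂ = 2.75 − 0.125·63 = -5.125
u₃ = -5.125 − 0.125·(-220.5) = 22.4375

22.4375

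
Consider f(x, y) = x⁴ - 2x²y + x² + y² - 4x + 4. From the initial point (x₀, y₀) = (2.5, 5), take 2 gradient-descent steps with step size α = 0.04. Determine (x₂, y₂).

(2.35783424, 4.999328)

∇f = (4x³ - 4xy + 2x - 4, -2x² + 2y)
(x₁, y₁) = (2.5, 5) − 0.04·(13.5, -2.5) = (1.96, 5.1)
(x₂, y₂) = (1.96, 5.1) − 0.04·(-9.945856, 2.5168) = (2.35783424, 4.999328)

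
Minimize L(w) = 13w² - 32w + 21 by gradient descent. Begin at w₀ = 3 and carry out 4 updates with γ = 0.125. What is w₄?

46.57421875

L′(w) = 26w - 32
w₁ = 3 − 0.125·46 = -2.75
w₂ = -2.75 − 0.125·(-103.5) = 10.1875
w₃ = 10.1875 − 0.125·232.875 = -18.921875
w₄ = -18.921875 − 0.125·(-523.96875) = 46.57421875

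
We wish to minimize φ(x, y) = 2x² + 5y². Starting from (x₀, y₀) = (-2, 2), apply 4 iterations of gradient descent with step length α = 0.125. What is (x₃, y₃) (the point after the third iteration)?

(-0.25, -0.03125)

∇φ = (4x, 10y)
(x₁, y₁) = (-2, 2) − 0.125·(-8, 20) = (-1, -0.5)
(x₂, y₂) = (-1, -0.5) − 0.125·(-4, -5) = (-0.5, 0.125)
(x₃, y₃) = (-0.5, 0.125) − 0.125·(-2, 1.25) = (-0.25, -0.03125)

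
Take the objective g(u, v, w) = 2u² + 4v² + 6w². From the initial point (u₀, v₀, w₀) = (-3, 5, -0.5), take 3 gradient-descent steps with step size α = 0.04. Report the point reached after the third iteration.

(-1.778112, 1.57216, -0.070304)

∇g = (4u, 8v, 12w)
Step 1: at (-3, 5, -0.5), ∇g = (-12, 40, -6) → (-3, 5, -0.5) − 0.04·(-12, 40, -6) = (-2.52, 3.4, -0.26)
Step 2: at (-2.52, 3.4, -0.26), ∇g = (-10.08, 27.2, -3.12) → (-2.52, 3.4, -0.26) − 0.04·(-10.08, 27.2, -3.12) = (-2.1168, 2.312, -0.1352)
Step 3: at (-2.1168, 2.312, -0.1352), ∇g = (-8.4672, 18.496, -1.6224) → (-2.1168, 2.312, -0.1352) − 0.04·(-8.4672, 18.496, -1.6224) = (-1.778112, 1.57216, -0.070304)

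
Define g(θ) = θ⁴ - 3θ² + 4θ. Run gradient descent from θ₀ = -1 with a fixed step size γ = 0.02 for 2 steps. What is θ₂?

g′(θ) = 4θ³ - 6θ + 4
θ₁ = -1 − 0.02·6 = -1.12
θ₂ = -1.12 − 0.02·5.100288 = -1.22200576

-1.22200576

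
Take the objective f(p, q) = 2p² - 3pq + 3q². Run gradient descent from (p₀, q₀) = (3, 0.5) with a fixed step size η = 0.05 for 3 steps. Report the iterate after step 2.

(2.1, 0.93125)

∇f = (4p - 3q, -3p + 6q)
Step 1: at (3, 0.5), ∇f = (10.5, -6) → (3, 0.5) − 0.05·(10.5, -6) = (2.475, 0.8)
Step 2: at (2.475, 0.8), ∇f = (7.5, -2.625) → (2.475, 0.8) − 0.05·(7.5, -2.625) = (2.1, 0.93125)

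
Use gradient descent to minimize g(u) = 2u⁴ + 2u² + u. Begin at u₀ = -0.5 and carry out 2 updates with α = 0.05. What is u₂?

g′(u) = 8u³ + 4u + 1
u₁ = -0.5 − 0.05·(-2) = -0.4
u₂ = -0.4 − 0.05·(-1.112) = -0.3444

-0.3444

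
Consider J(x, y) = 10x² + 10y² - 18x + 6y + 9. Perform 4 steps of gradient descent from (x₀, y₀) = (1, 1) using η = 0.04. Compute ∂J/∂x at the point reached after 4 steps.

∇J = (20x - 18, 20y + 6)
(x₁, y₁) = (1, 1) − 0.04·(2, 26) = (0.92, -0.04)
(x₂, y₂) = (0.92, -0.04) − 0.04·(0.4, 5.2) = (0.904, -0.248)
(x₃, y₃) = (0.904, -0.248) − 0.04·(0.08, 1.04) = (0.9008, -0.2896)
(x₄, y₄) = (0.9008, -0.2896) − 0.04·(0.016, 0.208) = (0.90016, -0.29792)
∂J/∂x at (0.90016, -0.29792) = 0.0032

0.0032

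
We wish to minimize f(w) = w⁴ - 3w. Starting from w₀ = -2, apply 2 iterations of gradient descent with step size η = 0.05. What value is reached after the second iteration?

f′(w) = 4w³ - 3
Step 1: f′(-2) = -35; w₁ = -2 − 0.05·(-35) = -0.25
Step 2: f′(-0.25) = -3.0625; w₂ = -0.25 − 0.05·(-3.0625) = -0.096875

-0.096875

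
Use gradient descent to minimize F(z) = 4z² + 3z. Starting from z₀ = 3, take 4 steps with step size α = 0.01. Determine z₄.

2.04282624

F′(z) = 8z + 3
z₁ = 3 − 0.01·27 = 2.73
z₂ = 2.73 − 0.01·24.84 = 2.4816
z₃ = 2.4816 − 0.01·22.8528 = 2.253072
z₄ = 2.253072 − 0.01·21.024576 = 2.04282624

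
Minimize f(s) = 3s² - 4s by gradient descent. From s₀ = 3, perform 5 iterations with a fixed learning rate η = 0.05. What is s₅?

1.05883

f′(s) = 6s - 4
s₁ = 3 − 0.05·14 = 2.3
s₂ = 2.3 − 0.05·9.8 = 1.81
s₃ = 1.81 − 0.05·6.86 = 1.467
s₄ = 1.467 − 0.05·4.802 = 1.2269
s₅ = 1.2269 − 0.05·3.3614 = 1.05883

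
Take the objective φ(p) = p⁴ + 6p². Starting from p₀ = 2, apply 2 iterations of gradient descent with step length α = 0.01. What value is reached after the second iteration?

φ′(p) = 4p³ + 12p
Step 1: φ′(2) = 56; p₁ = 2 − 0.01·56 = 1.44
Step 2: φ′(1.44) = 29.223936; p₂ = 1.44 − 0.01·29.223936 = 1.14776064

1.14776064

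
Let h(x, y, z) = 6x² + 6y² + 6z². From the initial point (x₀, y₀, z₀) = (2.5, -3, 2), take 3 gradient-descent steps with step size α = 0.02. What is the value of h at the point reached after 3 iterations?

22.256841750528

∇h = (12x, 12y, 12z)
(x₁, y₁, z₁) = (2.5, -3, 2) − 0.02·(30, -36, 24) = (1.9, -2.28, 1.52)
(x₂, y₂, z₂) = (1.9, -2.28, 1.52) − 0.02·(22.8, -27.36, 18.24) = (1.444, -1.7328, 1.1552)
(x₃, y₃, z₃) = (1.444, -1.7328, 1.1552) − 0.02·(17.328, -20.7936, 13.8624) = (1.09744, -1.316928, 0.877952)
h(1.09744, -1.316928, 0.877952) = 22.256841750528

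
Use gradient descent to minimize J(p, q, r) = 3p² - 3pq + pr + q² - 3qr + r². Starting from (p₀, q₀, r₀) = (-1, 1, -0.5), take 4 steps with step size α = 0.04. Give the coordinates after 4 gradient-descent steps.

∇J = (6p - 3q + r, -3p + 2q - 3r, p - 3q + 2r)
(p₁, q₁, r₁) = (-1, 1, -0.5) − 0.04·(-9.5, 6.5, -5) = (-0.62, 0.74, -0.3)
(p₂, q₂, r₂) = (-0.62, 0.74, -0.3) − 0.04·(-6.24, 4.24, -3.44) = (-0.3704, 0.5704, -0.1624)
(p₃, q₃, r₃) = (-0.3704, 0.5704, -0.1624) − 0.04·(-4.096, 2.7392, -2.4064) = (-0.20656, 0.460832, -0.066144)
(p₄, q₄, r₄) = (-0.20656, 0.460832, -0.066144) − 0.04·(-2.688, 1.739776, -1.721344) = (-0.09904, 0.39124096, 0.00270976)

(-0.09904, 0.39124096, 0.00270976)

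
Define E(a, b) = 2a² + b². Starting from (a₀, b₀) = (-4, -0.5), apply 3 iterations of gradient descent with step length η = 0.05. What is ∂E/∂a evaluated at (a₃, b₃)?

∇E = (4a, 2b)
(a₁, b₁) = (-4, -0.5) − 0.05·(-16, -1) = (-3.2, -0.45)
(a₂, b₂) = (-3.2, -0.45) − 0.05·(-12.8, -0.9) = (-2.56, -0.405)
(a₃, b₃) = (-2.56, -0.405) − 0.05·(-10.24, -0.81) = (-2.048, -0.3645)
∂E/∂a at (-2.048, -0.3645) = -8.192

-8.192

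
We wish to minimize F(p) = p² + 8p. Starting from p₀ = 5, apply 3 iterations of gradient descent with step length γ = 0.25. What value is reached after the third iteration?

-2.875

F′(p) = 2p + 8
p₁ = 5 − 0.25·18 = 0.5
p₂ = 0.5 − 0.25·9 = -1.75
p₃ = -1.75 − 0.25·4.5 = -2.875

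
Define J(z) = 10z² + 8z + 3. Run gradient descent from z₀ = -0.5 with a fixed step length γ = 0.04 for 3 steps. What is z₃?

J′(z) = 20z + 8
Step 1: J′(-0.5) = -2; z₁ = -0.5 − 0.04·(-2) = -0.42
Step 2: J′(-0.42) = -0.4; z₂ = -0.42 − 0.04·(-0.4) = -0.404
Step 3: J′(-0.404) = -0.08; z₃ = -0.404 − 0.04·(-0.08) = -0.4008

-0.4008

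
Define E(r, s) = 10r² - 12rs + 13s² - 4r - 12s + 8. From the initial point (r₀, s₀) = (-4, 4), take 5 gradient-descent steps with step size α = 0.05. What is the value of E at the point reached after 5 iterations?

39.3579905332

∇E = (20r - 12s - 4, -12r + 26s - 12)
(r₁, s₁) = (-4, 4) − 0.05·(-132, 140) = (2.6, -3)
(r₂, s₂) = (2.6, -3) − 0.05·(84, -121.2) = (-1.6, 3.06)
(r₃, s₃) = (-1.6, 3.06) − 0.05·(-72.72, 86.76) = (2.036, -1.278)
(r₄, s₄) = (2.036, -1.278) − 0.05·(52.056, -69.66) = (-0.5668, 2.205)
(r₅, s₅) = (-0.5668, 2.205) − 0.05·(-41.796, 52.1316) = (1.523, -0.40158)
E(1.523, -0.40158) = 39.3579905332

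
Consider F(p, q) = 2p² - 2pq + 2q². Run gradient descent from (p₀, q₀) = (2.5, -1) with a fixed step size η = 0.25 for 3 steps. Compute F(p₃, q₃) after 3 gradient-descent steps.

∇F = (4p - 2q, -2p + 4q)
Step 1: at (2.5, -1), ∇F = (12, -9) → (2.5, -1) − 0.25·(12, -9) = (-0.5, 1.25)
Step 2: at (-0.5, 1.25), ∇F = (-4.5, 6) → (-0.5, 1.25) − 0.25·(-4.5, 6) = (0.625, -0.25)
Step 3: at (0.625, -0.25), ∇F = (3, -2.25) → (0.625, -0.25) − 0.25·(3, -2.25) = (-0.125, 0.3125)
F(-0.125, 0.3125) = 0.3046875

0.3046875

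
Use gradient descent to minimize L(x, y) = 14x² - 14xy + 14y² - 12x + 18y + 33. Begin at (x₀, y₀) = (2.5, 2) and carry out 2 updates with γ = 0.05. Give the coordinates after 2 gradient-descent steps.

(0.235, -0.22)

∇L = (28x - 14y - 12, -14x + 28y + 18)
(x₁, y₁) = (2.5, 2) − 0.05·(30, 39) = (1, 0.05)
(x₂, y₂) = (1, 0.05) − 0.05·(15.3, 5.4) = (0.235, -0.22)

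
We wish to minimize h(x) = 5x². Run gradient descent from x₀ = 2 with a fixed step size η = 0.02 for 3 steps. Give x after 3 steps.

h′(x) = 10x
Step 1: h′(2) = 20; x₁ = 2 − 0.02·20 = 1.6
Step 2: h′(1.6) = 16; x₂ = 1.6 − 0.02·16 = 1.28
Step 3: h′(1.28) = 12.8; x₃ = 1.28 − 0.02·12.8 = 1.024

1.024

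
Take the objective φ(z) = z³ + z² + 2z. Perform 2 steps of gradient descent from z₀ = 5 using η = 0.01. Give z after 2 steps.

3.515693

φ′(z) = 3z² + 2z + 2
Step 1: φ′(5) = 87; z₁ = 5 − 0.01·87 = 4.13
Step 2: φ′(4.13) = 61.4307; z₂ = 4.13 − 0.01·61.4307 = 3.515693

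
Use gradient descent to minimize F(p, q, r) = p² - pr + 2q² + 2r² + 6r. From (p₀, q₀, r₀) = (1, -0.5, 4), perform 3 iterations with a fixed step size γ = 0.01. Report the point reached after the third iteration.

∇F = (2p - r, 4q, -p + 4r + 6)
Step 1: at (1, -0.5, 4), ∇F = (-2, -2, 21) → (1, -0.5, 4) − 0.01·(-2, -2, 21) = (1.02, -0.48, 3.79)
Step 2: at (1.02, -0.48, 3.79), ∇F = (-1.75, -1.92, 20.14) → (1.02, -0.48, 3.79) − 0.01·(-1.75, -1.92, 20.14) = (1.0375, -0.4608, 3.5886)
Step 3: at (1.0375, -0.4608, 3.5886), ∇F = (-1.5136, -1.8432, 19.3169) → (1.0375, -0.4608, 3.5886) − 0.01·(-1.5136, -1.8432, 19.3169) = (1.052636, -0.442368, 3.395431)

(1.052636, -0.442368, 3.395431)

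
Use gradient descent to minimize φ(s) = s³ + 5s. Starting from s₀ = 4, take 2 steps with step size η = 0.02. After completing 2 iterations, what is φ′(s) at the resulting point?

φ′(s) = 3s² + 5
s₁ = 4 − 0.02·53 = 2.94
s₂ = 2.94 − 0.02·30.9308 = 2.321384
φ′(s) at (2.321384) = 21.166471026368

21.166471026368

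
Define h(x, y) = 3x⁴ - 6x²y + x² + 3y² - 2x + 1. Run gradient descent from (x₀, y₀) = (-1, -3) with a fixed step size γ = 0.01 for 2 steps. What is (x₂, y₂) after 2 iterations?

(-0.27815296, -2.580576)

∇h = (12x³ - 12xy + 2x - 2, -6x² + 6y)
Step 1: at (-1, -3), ∇h = (-52, -24) → (-1, -3) − 0.01·(-52, -24) = (-0.48, -2.76)
Step 2: at (-0.48, -2.76), ∇h = (-20.184704, -17.9424) → (-0.48, -2.76) − 0.01·(-20.184704, -17.9424) = (-0.27815296, -2.580576)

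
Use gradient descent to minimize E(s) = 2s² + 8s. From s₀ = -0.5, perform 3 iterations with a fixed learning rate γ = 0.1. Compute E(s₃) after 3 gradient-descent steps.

E′(s) = 4s + 8
Step 1: E′(-0.5) = 6; s₁ = -0.5 − 0.1·6 = -1.1
Step 2: E′(-1.1) = 3.6; s₂ = -1.1 − 0.1·3.6 = -1.46
Step 3: E′(-1.46) = 2.16; s₃ = -1.46 − 0.1·2.16 = -1.676
E(-1.676) = -7.790048

-7.790048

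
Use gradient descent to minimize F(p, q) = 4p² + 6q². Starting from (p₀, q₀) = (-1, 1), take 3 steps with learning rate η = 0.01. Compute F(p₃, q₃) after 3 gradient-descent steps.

5.21184452608

∇F = (8p, 12q)
(p₁, q₁) = (-1, 1) − 0.01·(-8, 12) = (-0.92, 0.88)
(p₂, q₂) = (-0.92, 0.88) − 0.01·(-7.36, 10.56) = (-0.8464, 0.7744)
(p₃, q₃) = (-0.8464, 0.7744) − 0.01·(-6.7712, 9.2928) = (-0.778688, 0.681472)
F(-0.778688, 0.681472) = 5.21184452608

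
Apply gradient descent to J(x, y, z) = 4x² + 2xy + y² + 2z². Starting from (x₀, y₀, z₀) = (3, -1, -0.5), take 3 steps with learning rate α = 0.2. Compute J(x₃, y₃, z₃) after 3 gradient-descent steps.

∇J = (8x + 2y, 2x + 2y, 4z)
Step 1: at (3, -1, -0.5), ∇J = (22, 4, -2) → (3, -1, -0.5) − 0.2·(22, 4, -2) = (-1.4, -1.8, -0.1)
Step 2: at (-1.4, -1.8, -0.1), ∇J = (-14.8, -6.4, -0.4) → (-1.4, -1.8, -0.1) − 0.2·(-14.8, -6.4, -0.4) = (1.56, -0.52, -0.02)
Step 3: at (1.56, -0.52, -0.02), ∇J = (11.44, 2.08, -0.08) → (1.56, -0.52, -0.02) − 0.2·(11.44, 2.08, -0.08) = (-0.728, -0.936, -0.004)
J(-0.728, -0.936, -0.004) = 4.35888

4.35888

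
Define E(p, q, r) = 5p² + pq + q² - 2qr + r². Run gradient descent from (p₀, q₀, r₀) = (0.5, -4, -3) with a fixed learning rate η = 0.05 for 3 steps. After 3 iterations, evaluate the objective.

∇E = (10p + q, p + 2q - 2r, -2q + 2r)
(p₁, q₁, r₁) = (0.5, -4, -3) − 0.05·(1, -1.5, 2) = (0.45, -3.925, -3.1)
(p₂, q₂, r₂) = (0.45, -3.925, -3.1) − 0.05·(0.575, -1.2, 1.65) = (0.42125, -3.865, -3.1825)
(p₃, q₃, r₃) = (0.42125, -3.865, -3.1825) − 0.05·(0.3475, -0.94375, 1.365) = (0.403875, -3.8178125, -3.25075)
E(0.403875, -3.8178125, -3.25075) = -0.40478406640625

-0.40478406640625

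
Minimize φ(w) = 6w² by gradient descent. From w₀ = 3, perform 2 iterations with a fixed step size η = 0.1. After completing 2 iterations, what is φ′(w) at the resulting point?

φ′(w) = 12w
Step 1: φ′(3) = 36; w₁ = 3 − 0.1·36 = -0.6
Step 2: φ′(-0.6) = -7.2; w₂ = -0.6 − 0.1·(-7.2) = 0.12
φ′(w) at (0.12) = 1.44

1.44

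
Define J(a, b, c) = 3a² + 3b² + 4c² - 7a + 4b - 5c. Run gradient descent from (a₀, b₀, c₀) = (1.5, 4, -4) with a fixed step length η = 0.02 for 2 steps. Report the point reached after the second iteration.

(1.4248, 2.9472, -2.6384)

∇J = (6a - 7, 6b + 4, 8c - 5)
(a₁, b₁, c₁) = (1.5, 4, -4) − 0.02·(2, 28, -37) = (1.46, 3.44, -3.26)
(a₂, b₂, c₂) = (1.46, 3.44, -3.26) − 0.02·(1.76, 24.64, -31.08) = (1.4248, 2.9472, -2.6384)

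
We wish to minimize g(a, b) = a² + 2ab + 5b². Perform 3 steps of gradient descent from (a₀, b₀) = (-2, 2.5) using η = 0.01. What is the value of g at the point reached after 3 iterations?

∇g = (2a + 2b, 2a + 10b)
Step 1: at (-2, 2.5), ∇g = (1, 21) → (-2, 2.5) − 0.01·(1, 21) = (-2.01, 2.29)
Step 2: at (-2.01, 2.29), ∇g = (0.56, 18.88) → (-2.01, 2.29) − 0.01·(0.56, 18.88) = (-2.0156, 2.1012)
Step 3: at (-2.0156, 2.1012), ∇g = (0.1712, 16.9808) → (-2.0156, 2.1012) − 0.01·(0.1712, 16.9808) = (-2.017312, 1.931392)
g(-2.017312, 1.931392) = 14.928482477056

14.928482477056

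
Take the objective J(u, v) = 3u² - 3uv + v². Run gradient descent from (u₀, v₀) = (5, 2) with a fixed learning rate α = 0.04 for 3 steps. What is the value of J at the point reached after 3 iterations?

8.225972027392

∇J = (6u - 3v, -3u + 2v)
(u₁, v₁) = (5, 2) − 0.04·(24, -11) = (4.04, 2.44)
(u₂, v₂) = (4.04, 2.44) − 0.04·(16.92, -7.24) = (3.3632, 2.7296)
(u₃, v₃) = (3.3632, 2.7296) − 0.04·(11.9904, -4.6304) = (2.883584, 2.914816)
J(2.883584, 2.914816) = 8.225972027392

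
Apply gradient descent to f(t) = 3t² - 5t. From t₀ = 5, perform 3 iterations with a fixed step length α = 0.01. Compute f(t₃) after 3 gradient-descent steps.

f′(t) = 6t - 5
Step 1: f′(5) = 25; t₁ = 5 − 0.01·25 = 4.75
Step 2: f′(4.75) = 23.5; t₂ = 4.75 − 0.01·23.5 = 4.515
Step 3: f′(4.515) = 22.09; t₃ = 4.515 − 0.01·22.09 = 4.2941
f(4.2941) = 33.84738443

33.84738443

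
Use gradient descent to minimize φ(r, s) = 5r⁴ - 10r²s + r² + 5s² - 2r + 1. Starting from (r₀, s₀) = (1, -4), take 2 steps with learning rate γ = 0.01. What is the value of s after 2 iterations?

-3.15

∇φ = (20r³ - 20rs + 2r - 2, -10r² + 10s)
(r₁, s₁) = (1, -4) − 0.01·(100, -50) = (0, -3.5)
(r₂, s₂) = (0, -3.5) − 0.01·(-2, -35) = (0.02, -3.15)
s = -3.15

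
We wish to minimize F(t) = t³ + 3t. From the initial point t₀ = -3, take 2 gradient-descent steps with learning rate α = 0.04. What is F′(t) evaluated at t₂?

127.29718272

F′(t) = 3t² + 3
t₁ = -3 − 0.04·30 = -4.2
t₂ = -4.2 − 0.04·55.92 = -6.4368
F′(t) at (-6.4368) = 127.29718272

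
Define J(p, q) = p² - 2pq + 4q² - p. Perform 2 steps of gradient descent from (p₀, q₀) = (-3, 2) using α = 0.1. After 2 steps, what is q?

-0.42

∇J = (2p - 2q - 1, -2p + 8q)
Step 1: at (-3, 2), ∇J = (-11, 22) → (-3, 2) − 0.1·(-11, 22) = (-1.9, -0.2)
Step 2: at (-1.9, -0.2), ∇J = (-4.4, 2.2) → (-1.9, -0.2) − 0.1·(-4.4, 2.2) = (-1.46, -0.42)
q = -0.42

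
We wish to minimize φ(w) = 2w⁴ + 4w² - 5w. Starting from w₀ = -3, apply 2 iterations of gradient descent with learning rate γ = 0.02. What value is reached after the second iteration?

0.59856

φ′(w) = 8w³ + 8w - 5
Step 1: φ′(-3) = -245; w₁ = -3 − 0.02·(-245) = 1.9
Step 2: φ′(1.9) = 65.072; w₂ = 1.9 − 0.02·65.072 = 0.59856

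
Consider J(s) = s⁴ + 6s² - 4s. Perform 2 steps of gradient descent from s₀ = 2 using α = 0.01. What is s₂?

1.21272832

J′(s) = 4s³ + 12s - 4
Step 1: J′(2) = 52; s₁ = 2 − 0.01·52 = 1.48
Step 2: J′(1.48) = 26.727168; s₂ = 1.48 − 0.01·26.727168 = 1.21272832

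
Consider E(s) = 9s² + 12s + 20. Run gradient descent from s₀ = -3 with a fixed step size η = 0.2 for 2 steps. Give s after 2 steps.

E′(s) = 18s + 12
Step 1: E′(-3) = -42; s₁ = -3 − 0.2·(-42) = 5.4
Step 2: E′(5.4) = 109.2; s₂ = 5.4 − 0.2·109.2 = -16.44

-16.44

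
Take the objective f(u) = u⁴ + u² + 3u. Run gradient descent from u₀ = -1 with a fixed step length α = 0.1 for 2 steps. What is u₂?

-0.7228

f′(u) = 4u³ + 2u + 3
u₁ = -1 − 0.1·(-3) = -0.7
u₂ = -0.7 − 0.1·0.228 = -0.7228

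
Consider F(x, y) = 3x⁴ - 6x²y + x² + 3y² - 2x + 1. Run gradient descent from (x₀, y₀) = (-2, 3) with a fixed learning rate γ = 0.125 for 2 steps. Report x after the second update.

∇F = (12x³ - 12xy + 2x - 2, -6x² + 6y)
Step 1: at (-2, 3), ∇F = (-30, -6) → (-2, 3) − 0.125·(-30, -6) = (1.75, 3.75)
Step 2: at (1.75, 3.75), ∇F = (-12.9375, 4.125) → (1.75, 3.75) − 0.125·(-12.9375, 4.125) = (3.3671875, 3.234375)
x = 3.3671875

3.3671875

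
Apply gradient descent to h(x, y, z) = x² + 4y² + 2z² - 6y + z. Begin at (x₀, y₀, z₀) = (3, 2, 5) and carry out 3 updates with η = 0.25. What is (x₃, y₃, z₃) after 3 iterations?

(0.375, -0.5, -0.25)

∇h = (2x, 8y - 6, 4z + 1)
Step 1: at (3, 2, 5), ∇h = (6, 10, 21) → (3, 2, 5) − 0.25·(6, 10, 21) = (1.5, -0.5, -0.25)
Step 2: at (1.5, -0.5, -0.25), ∇h = (3, -10, 0) → (1.5, -0.5, -0.25) − 0.25·(3, -10, 0) = (0.75, 2, -0.25)
Step 3: at (0.75, 2, -0.25), ∇h = (1.5, 10, 0) → (0.75, 2, -0.25) − 0.25·(1.5, 10, 0) = (0.375, -0.5, -0.25)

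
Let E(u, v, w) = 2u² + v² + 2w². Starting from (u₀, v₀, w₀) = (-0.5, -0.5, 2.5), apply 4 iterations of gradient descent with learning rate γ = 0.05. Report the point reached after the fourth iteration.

∇E = (4u, 2v, 4w)
(u₁, v₁, w₁) = (-0.5, -0.5, 2.5) − 0.05·(-2, -1, 10) = (-0.4, -0.45, 2)
(u₂, v₂, w₂) = (-0.4, -0.45, 2) − 0.05·(-1.6, -0.9, 8) = (-0.32, -0.405, 1.6)
(u₃, v₃, w₃) = (-0.32, -0.405, 1.6) − 0.05·(-1.28, -0.81, 6.4) = (-0.256, -0.3645, 1.28)
(u₄, v₄, w₄) = (-0.256, -0.3645, 1.28) − 0.05·(-1.024, -0.729, 5.12) = (-0.2048, -0.32805, 1.024)

(-0.2048, -0.32805, 1.024)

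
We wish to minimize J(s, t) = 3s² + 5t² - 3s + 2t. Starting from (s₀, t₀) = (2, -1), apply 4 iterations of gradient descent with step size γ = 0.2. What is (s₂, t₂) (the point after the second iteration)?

(0.56, -1)

∇J = (6s - 3, 10t + 2)
Step 1: at (2, -1), ∇J = (9, -8) → (2, -1) − 0.2·(9, -8) = (0.2, 0.6)
Step 2: at (0.2, 0.6), ∇J = (-1.8, 8) → (0.2, 0.6) − 0.2·(-1.8, 8) = (0.56, -1)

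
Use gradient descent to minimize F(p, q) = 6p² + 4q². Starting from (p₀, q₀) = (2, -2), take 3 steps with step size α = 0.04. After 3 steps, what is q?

-0.628864

∇F = (12p, 8q)
(p₁, q₁) = (2, -2) − 0.04·(24, -16) = (1.04, -1.36)
(p₂, q₂) = (1.04, -1.36) − 0.04·(12.48, -10.88) = (0.5408, -0.9248)
(p₃, q₃) = (0.5408, -0.9248) − 0.04·(6.4896, -7.3984) = (0.281216, -0.628864)
q = -0.628864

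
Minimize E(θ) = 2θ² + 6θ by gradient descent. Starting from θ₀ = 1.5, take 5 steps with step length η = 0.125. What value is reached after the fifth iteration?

-1.40625

E′(θ) = 4θ + 6
Step 1: E′(1.5) = 12; θ₁ = 1.5 − 0.125·12 = 0
Step 2: E′(0) = 6; θ₂ = 0 − 0.125·6 = -0.75
Step 3: E′(-0.75) = 3; θ₃ = -0.75 − 0.125·3 = -1.125
Step 4: E′(-1.125) = 1.5; θ₄ = -1.125 − 0.125·1.5 = -1.3125
Step 5: E′(-1.3125) = 0.75; θ₅ = -1.3125 − 0.125·0.75 = -1.40625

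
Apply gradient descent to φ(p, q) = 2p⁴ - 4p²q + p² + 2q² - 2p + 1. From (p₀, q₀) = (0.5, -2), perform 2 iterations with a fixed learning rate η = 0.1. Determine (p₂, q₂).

∇φ = (8p³ - 8pq + 2p - 2, -4p² + 4q)
(p₁, q₁) = (0.5, -2) − 0.1·(8, -9) = (-0.3, -1.1)
(p₂, q₂) = (-0.3, -1.1) − 0.1·(-5.456, -4.76) = (0.2456, -0.624)

(0.2456, -0.624)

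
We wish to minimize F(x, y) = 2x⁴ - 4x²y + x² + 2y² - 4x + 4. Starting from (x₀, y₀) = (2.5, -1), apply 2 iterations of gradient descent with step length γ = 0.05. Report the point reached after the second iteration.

∇F = (8x³ - 8xy + 2x - 4, -4x² + 4y)
Step 1: at (2.5, -1), ∇F = (146, -29) → (2.5, -1) − 0.05·(146, -29) = (-4.8, 0.45)
Step 2: at (-4.8, 0.45), ∇F = (-881.056, -90.36) → (-4.8, 0.45) − 0.05·(-881.056, -90.36) = (39.2528, 4.968)

(39.2528, 4.968)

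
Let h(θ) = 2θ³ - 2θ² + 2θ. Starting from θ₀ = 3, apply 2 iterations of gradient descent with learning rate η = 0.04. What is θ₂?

h′(θ) = 6θ² - 4θ + 2
Step 1: h′(3) = 44; θ₁ = 3 − 0.04·44 = 1.24
Step 2: h′(1.24) = 6.2656; θ₂ = 1.24 − 0.04·6.2656 = 0.989376

0.989376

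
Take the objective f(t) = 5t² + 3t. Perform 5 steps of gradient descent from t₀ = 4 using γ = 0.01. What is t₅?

2.239107

f′(t) = 10t + 3
Step 1: f′(4) = 43; t₁ = 4 − 0.01·43 = 3.57
Step 2: f′(3.57) = 38.7; t₂ = 3.57 − 0.01·38.7 = 3.183
Step 3: f′(3.183) = 34.83; t₃ = 3.183 − 0.01·34.83 = 2.8347
Step 4: f′(2.8347) = 31.347; t₄ = 2.8347 − 0.01·31.347 = 2.52123
Step 5: f′(2.52123) = 28.2123; t₅ = 2.52123 − 0.01·28.2123 = 2.239107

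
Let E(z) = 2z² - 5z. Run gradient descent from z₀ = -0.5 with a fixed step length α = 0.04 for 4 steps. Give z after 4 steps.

E′(z) = 4z - 5
Step 1: E′(-0.5) = -7; z₁ = -0.5 − 0.04·(-7) = -0.22
Step 2: E′(-0.22) = -5.88; z₂ = -0.22 − 0.04·(-5.88) = 0.0152
Step 3: E′(0.0152) = -4.9392; z₃ = 0.0152 − 0.04·(-4.9392) = 0.212768
Step 4: E′(0.212768) = -4.148928; z₄ = 0.212768 − 0.04·(-4.148928) = 0.37872512

0.37872512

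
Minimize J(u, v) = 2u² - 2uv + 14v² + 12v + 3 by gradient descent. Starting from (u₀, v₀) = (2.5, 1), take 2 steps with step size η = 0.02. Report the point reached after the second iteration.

∇J = (4u - 2v, -2u + 28v + 12)
Step 1: at (2.5, 1), ∇J = (8, 35) → (2.5, 1) − 0.02·(8, 35) = (2.34, 0.3)
Step 2: at (2.34, 0.3), ∇J = (8.76, 15.72) → (2.34, 0.3) − 0.02·(8.76, 15.72) = (2.1648, -0.0144)

(2.1648, -0.0144)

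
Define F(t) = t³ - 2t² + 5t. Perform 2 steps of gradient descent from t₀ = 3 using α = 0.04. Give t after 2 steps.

F′(t) = 3t² - 4t + 5
t₁ = 3 − 0.04·20 = 2.2
t₂ = 2.2 − 0.04·10.72 = 1.7712

1.7712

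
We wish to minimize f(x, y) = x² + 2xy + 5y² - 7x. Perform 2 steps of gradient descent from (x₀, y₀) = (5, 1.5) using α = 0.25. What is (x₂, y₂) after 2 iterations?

(5.875, 5.375)

∇f = (2x + 2y - 7, 2x + 10y)
Step 1: at (5, 1.5), ∇f = (6, 25) → (5, 1.5) − 0.25·(6, 25) = (3.5, -4.75)
Step 2: at (3.5, -4.75), ∇f = (-9.5, -40.5) → (3.5, -4.75) − 0.25·(-9.5, -40.5) = (5.875, 5.375)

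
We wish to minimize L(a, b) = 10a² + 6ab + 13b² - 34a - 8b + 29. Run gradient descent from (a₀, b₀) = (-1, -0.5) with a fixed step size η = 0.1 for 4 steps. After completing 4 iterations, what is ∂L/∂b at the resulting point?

∇L = (20a + 6b - 34, 6a + 26b - 8)
(a₁, b₁) = (-1, -0.5) − 0.1·(-57, -27) = (4.7, 2.2)
(a₂, b₂) = (4.7, 2.2) − 0.1·(73.2, 77.4) = (-2.62, -5.54)
(a₃, b₃) = (-2.62, -5.54) − 0.1·(-119.64, -167.76) = (9.344, 11.236)
(a₄, b₄) = (9.344, 11.236) − 0.1·(220.296, 340.2) = (-12.6856, -22.784)
∂L/∂b at (-12.6856, -22.784) = -676.4976

-676.4976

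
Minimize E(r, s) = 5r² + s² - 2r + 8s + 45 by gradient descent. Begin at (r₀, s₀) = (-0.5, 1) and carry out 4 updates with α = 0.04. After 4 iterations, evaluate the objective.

∇E = (10r - 2, 2s + 8)
(r₁, s₁) = (-0.5, 1) − 0.04·(-7, 10) = (-0.22, 0.6)
(r₂, s₂) = (-0.22, 0.6) − 0.04·(-4.2, 9.2) = (-0.052, 0.232)
(r₃, s₃) = (-0.052, 0.232) − 0.04·(-2.52, 8.464) = (0.0488, -0.10656)
(r₄, s₄) = (0.0488, -0.10656) − 0.04·(-1.512, 7.78688) = (0.10928, -0.4180352)
E(0.10928, -0.4180352) = 41.67162242043904

41.67162242043904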